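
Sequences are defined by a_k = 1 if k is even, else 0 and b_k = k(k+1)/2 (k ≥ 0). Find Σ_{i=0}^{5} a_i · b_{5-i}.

This is [x^5] in the product of the two ordinary generating functions.
Σ = 1·15 + 0·10 + 1·6 + 0·3 + 1·1 + 0·0 = 22.

22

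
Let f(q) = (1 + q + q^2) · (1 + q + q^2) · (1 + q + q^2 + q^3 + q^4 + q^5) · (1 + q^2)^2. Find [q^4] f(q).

22

(1 + q + q^2) has coefficients 1,1,1 for degrees 0…2.
(1 + q + q^2) has coefficients 1,1,1,0,0 for degrees 0…4.
Multiplying by (1 + q + q^2 + q^3 + q^4 + q^5) gives running coefficients 1,2,3,3,3 for degrees 0…4.
Finally multiplying by (1 + q^2)^2, the product of all factors after the first has coefficients 1,2,5,7,10 for degrees 0…4.
[q^4] = 1·10 + 1·7 + 1·5 = 22.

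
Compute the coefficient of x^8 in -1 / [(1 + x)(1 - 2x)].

-171

Partial fractions give a closed form: a_n = (-1/3)·(-1)^n + (-2/3)·2^n.
At n = 8: a_8 = -171.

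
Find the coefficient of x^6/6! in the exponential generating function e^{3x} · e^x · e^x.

The EGF product rule gives c_6 = Σ_{k_1+k_2+k_3=6} C(6; k_1,k_2,k_3) · ∏ g_i(k_i), where e^{3x} gives (3)^k; e^x gives (1)^k; e^x gives (1)^k.
g_1(k) for k = 0…6: 1, 3, 9, 27, 81, 243, 729.
g_2(k) for k = 0…6: 1, 1, 1, 1, 1, 1, 1.
g_3(k) for k = 0…6: 1, 1, 1, 1, 1, 1, 1.
First combine the last two factors: h(k) = Σ_j C(k,j)·g_2(j)·g_3(k−j) for k = 0…6: 1, 2, 4, 8, 16, 32, 64.
c_6 = Σ_k C(6,k)·g_1(k)·h(6−k) = 1·1·64 + 6·3·32 + 15·9·16 + 20·27·8 + 15·81·4 + 6·243·2 + 1·729·1 = 64 + 576 + 2160 + 4320 + 4860 + 2916 + 729 = 15625.

15625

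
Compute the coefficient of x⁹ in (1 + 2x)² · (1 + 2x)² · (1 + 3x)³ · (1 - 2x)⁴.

(1 + 2x)² has coefficients 1,4,4 for degrees 0…2.
(1 + 2x)² has coefficients 1,4,4,0,0,0,0,0,0,0 for degrees 0…9.
Multiplying by (1 + 3x)³ gives running coefficients 1,13,67,171,216,108,0,0,0,0 for degrees 0…9.
Finally multiplying by (1 - 2x)⁴, the product of all factors after the first has coefficients 1,5,-13,-85,56,548,-80,-1584,0,1728 for degrees 0…9.
[x⁹] = 1·1728 + 4·0 + 4·(-1584) = -4608.

-4608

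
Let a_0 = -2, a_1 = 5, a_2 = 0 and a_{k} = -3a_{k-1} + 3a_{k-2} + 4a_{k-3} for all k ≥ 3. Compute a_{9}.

The ordinary generating function has denominator 1 + 3x - 3x^2 - 4x^3.
Iterating the recurrence: a_0,…,a_{9} = -2, 5, 0, 7, -1, 24, -47, 209, -672, 2455.

2455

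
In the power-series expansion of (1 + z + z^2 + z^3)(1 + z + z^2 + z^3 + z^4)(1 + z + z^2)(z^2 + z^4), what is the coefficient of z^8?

20

(1 + z + z^2 + z^3) has coefficients 1,1,1,1 for degrees 0…3.
(1 + z + z^2 + z^3 + z^4) has coefficients 1,1,1,1,1,0,0,0,0 for degrees 0…8.
Multiplying by (1 + z + z^2) gives running coefficients 1,2,3,3,3,2,1,0,0 for degrees 0…8.
Finally multiplying by (z^2 + z^4), the product of all factors after the first has coefficients 0,0,1,2,4,5,6,5,4 for degrees 0…8.
[z^8] = 1·4 + 1·5 + 1·6 + 1·5 = 20.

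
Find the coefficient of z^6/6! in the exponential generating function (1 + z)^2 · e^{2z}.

928

The EGF product rule gives c_6 = Σ_{k_1+k_2=6} C(6; k_1,k_2) · ∏ g_i(k_i), where (1+z)^2 gives the falling factorial (2)_k; e^{2z} gives (2)^k.
g_1(k) for k = 0…6: 1, 2, 2, 0, 0, 0, 0.
g_2(k) for k = 0…6: 1, 2, 4, 8, 16, 32, 64.
c_6 = Σ_k C(6,k)·g_1(k)·g_2(6−k) = 1·1·64 + 6·2·32 + 15·2·16 = 64 + 384 + 480 = 928.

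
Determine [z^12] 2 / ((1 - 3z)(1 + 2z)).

Partial fractions give a closed form: a_n = (6/5)·3^n + (4/5)·(-2)^n.
At n = 12: a_12 = 641006.

641006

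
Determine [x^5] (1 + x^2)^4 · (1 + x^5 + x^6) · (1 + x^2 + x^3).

5

(1 + x^2)^4 has coefficients 1,0,4,0,6,0 for degrees 0…5.
(1 + x^5 + x^6) has coefficients 1,0,0,0,0,1 for degrees 0…5.
Finally multiplying by (1 + x^2 + x^3), the product of all factors after the first has coefficients 1,0,1,1,0,1 for degrees 0…5.
[x^5] = 1·1 + 4·1 + 6·0 = 5.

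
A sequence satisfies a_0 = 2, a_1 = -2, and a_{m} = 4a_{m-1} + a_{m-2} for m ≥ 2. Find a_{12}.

-11405774

The ordinary generating function has denominator 1 - 4q - q^2.
Iterating the recurrence: a_0,…,a_{12} = 2, -2, -6, -26, -110, -466, -1974, -8362, -35422, -150050, -635622, -2692538, -11405774.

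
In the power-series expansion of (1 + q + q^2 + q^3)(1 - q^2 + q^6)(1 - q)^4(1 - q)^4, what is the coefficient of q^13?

33

(1 + q + q^2 + q^3) has coefficients 1,1,1,1 for degrees 0…3.
(1 - q^2 + q^6) has coefficients 1,0,-1,0,0,0,1,0,0,0,0,0,0,0 for degrees 0…13.
Multiplying by (1 - q)^4 gives running coefficients 1,-4,5,0,-5,4,0,-4,6,-4,1,0,0,0 for degrees 0…13.
Finally multiplying by (1 - q)^4, the product of all factors after the first has coefficients 1,-8,27,-48,42,0,-41,40,1,-48,69,-56,28,-8 for degrees 0…13.
[q^13] = 1·(-8) + 1·28 + 1·(-56) + 1·69 = 33.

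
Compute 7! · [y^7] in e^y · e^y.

128

The EGF product rule gives c_7 = Σ_{k_1+k_2=7} C(7; k_1,k_2) · ∏ g_i(k_i), where e^y gives (1)^k; e^y gives (1)^k.
g_1(k) for k = 0…7: 1, 1, 1, 1, 1, 1, 1, 1.
g_2(k) for k = 0…7: 1, 1, 1, 1, 1, 1, 1, 1.
c_7 = Σ_k C(7,k)·g_1(k)·g_2(7−k) = 1·1·1 + 7·1·1 + 21·1·1 + 35·1·1 + 35·1·1 + 21·1·1 + 7·1·1 + 1·1·1 = 1 + 7 + 21 + 35 + 35 + 21 + 7 + 1 = 128.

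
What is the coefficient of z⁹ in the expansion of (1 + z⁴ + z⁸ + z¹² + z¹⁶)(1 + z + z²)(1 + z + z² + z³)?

3

(1 + z⁴ + z⁸ + z¹² + z¹⁶) has coefficients 1,0,0,0,1,0,0,0,1,0 for degrees 0…9.
(1 + z + z²) has coefficients 1,1,1,0,0,0,0,0,0,0 for degrees 0…9.
Finally multiplying by (1 + z + z² + z³), the product of all factors after the first has coefficients 1,2,3,3,2,1,0,0,0,0 for degrees 0…9.
[z⁹] = 1·0 + 1·1 + 1·2 = 3.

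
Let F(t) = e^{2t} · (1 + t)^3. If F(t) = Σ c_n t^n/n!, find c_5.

The EGF product rule gives c_5 = Σ_{k_1+k_2=5} C(5; k_1,k_2) · ∏ g_i(k_i), where e^{2t} gives (2)^k; (1+t)^3 gives the falling factorial (3)_k.
g_1(k) for k = 0…5: 1, 2, 4, 8, 16, 32.
g_2(k) for k = 0…5: 1, 3, 6, 6, 0, 0.
c_5 = Σ_k C(5,k)·g_1(k)·g_2(5−k) = 10·4·6 + 10·8·6 + 5·16·3 + 1·32·1 = 240 + 480 + 240 + 32 = 992.

992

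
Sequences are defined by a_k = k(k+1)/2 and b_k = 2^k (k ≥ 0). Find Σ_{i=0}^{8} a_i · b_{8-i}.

Write out a_i and b_{8-i} for i = 0,…,8 and sum the products.
Σ = 0·256 + 1·128 + 3·64 + 6·32 + 10·16 + 15·8 + 21·4 + 28·2 + 36·1 = 968.

968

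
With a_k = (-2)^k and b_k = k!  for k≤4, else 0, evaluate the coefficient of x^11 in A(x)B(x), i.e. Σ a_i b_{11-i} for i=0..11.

Write out a_i and b_{11-i} for i = 0,…,11 and sum the products.
Σ = 1·0 − 2·0 + 4·0 − 8·0 + 16·0 − 32·0 + 64·0 − 128·24 + 256·6 − 512·2 + 1024·1 − 2048·1 = -3584.

-3584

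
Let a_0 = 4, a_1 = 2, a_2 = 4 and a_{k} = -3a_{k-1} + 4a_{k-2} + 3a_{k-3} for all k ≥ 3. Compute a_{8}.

The ordinary generating function has denominator 1 + 3x - 4x^2 - 3x^3.
Iterating the recurrence: a_0,…,a_{8} = 4, 2, 4, 8, -2, 50, -134, 596, -2174.

-2174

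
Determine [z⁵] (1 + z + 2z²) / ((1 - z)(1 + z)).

1

The denominator gives the recurrence a_n = a_(n−2) for n ≥ 3; the numerator fixes a_0 = 1, a_1 = 1, a_2 = 3.
Iterating: 1, 1, 3, 1, 3, 1, so a_5 = 1.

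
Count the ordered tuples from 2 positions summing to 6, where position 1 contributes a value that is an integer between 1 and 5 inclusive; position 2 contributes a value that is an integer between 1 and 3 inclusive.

The generating function for the choices is (q + q^2 + q^3 + q^4 + q^5)·(q + q^2 + q^3); the count is [q^6].
(q + q^2 + q^3 + q^4 + q^5) has coefficients 0,1,1,1,1,1 for degrees 0…5.
(q + q^2 + q^3) has coefficients 0,1,1,1,0,0,0 for degrees 0…6.
[q^6] = 1·0 + 1·0 + 1·1 + 1·1 + 1·1 = 3.

3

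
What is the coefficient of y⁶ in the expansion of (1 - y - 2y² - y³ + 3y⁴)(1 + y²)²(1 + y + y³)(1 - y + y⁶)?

2

(1 - y - 2y² - y³ + 3y⁴) has coefficients 1,-1,-2,-1,3 for degrees 0…4.
(1 + y²)² has coefficients 1,0,2,0,1,0,0 for degrees 0…6.
Multiplying by (1 + y + y³) gives running coefficients 1,1,2,3,1,3,0 for degrees 0…6.
Finally multiplying by (1 - y + y⁶), the product of all factors after the first has coefficients 1,0,1,1,-2,2,-2 for degrees 0…6.
[y⁶] = 1·(-2) − 1·2 − 2·(-2) − 1·1 + 3·1 = 2.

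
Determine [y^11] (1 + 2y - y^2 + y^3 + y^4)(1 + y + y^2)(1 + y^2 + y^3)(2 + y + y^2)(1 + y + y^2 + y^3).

(1 + 2y - y^2 + y^3 + y^4) has coefficients 1,2,-1,1,1 for degrees 0…4.
(1 + y + y^2) has coefficients 1,1,1,0,0,0,0,0,0,0,0,0 for degrees 0…11.
Multiplying by (1 + y^2 + y^3) gives running coefficients 1,1,2,2,2,1,0,0,0,0,0,0 for degrees 0…11.
Multiplying by (2 + y + y^2) gives running coefficients 2,3,6,7,8,6,3,1,0,0,0,0 for degrees 0…11.
Finally multiplying by (1 + y + y^2 + y^3), the product of all factors after the first has coefficients 2,5,11,18,24,27,24,18,10,4,1,0 for degrees 0…11.
[y^11] = 1·0 + 2·1 − 1·4 + 1·10 + 1·18 = 26.

26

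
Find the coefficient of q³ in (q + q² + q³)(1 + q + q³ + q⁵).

(q + q² + q³) has coefficients 0,1,1,1 for degrees 0…3.
(1 + q + q³ + q⁵) has coefficients 1,1,0,1 for degrees 0…3.
[q³] = 1·0 + 1·1 + 1·1 = 2.

2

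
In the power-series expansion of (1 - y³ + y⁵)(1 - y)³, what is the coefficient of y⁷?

3

(1 - y³ + y⁵) has coefficients 1,0,0,-1,0,1 for degrees 0…5.
(1 - y)³ has coefficients 1,-3,3,-1,0,0,0,0 for degrees 0…7.
[y⁷] = 1·0 − 1·0 + 1·3 = 3.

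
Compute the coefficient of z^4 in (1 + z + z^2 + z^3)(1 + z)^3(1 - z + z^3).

(1 + z + z^2 + z^3) has coefficients 1,1,1,1 for degrees 0…3.
(1 + z)^3 has coefficients 1,3,3,1,0 for degrees 0…4.
Finally multiplying by (1 - z + z^3), the product of all factors after the first has coefficients 1,2,0,-1,2 for degrees 0…4.
[z^4] = 1·2 + 1·(-1) + 1·0 + 1·2 = 3.

3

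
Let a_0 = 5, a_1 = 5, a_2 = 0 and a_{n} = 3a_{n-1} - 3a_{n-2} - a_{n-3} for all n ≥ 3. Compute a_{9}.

1705

The ordinary generating function has denominator 1 - 3t + 3t^2 + t^3.
Iterating the recurrence: a_0,…,a_{9} = 5, 5, 0, -20, -65, -135, -190, -100, 405, 1705.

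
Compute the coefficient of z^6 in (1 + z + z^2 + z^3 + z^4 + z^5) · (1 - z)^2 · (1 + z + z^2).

(1 + z + z^2 + z^3 + z^4 + z^5) has coefficients 1,1,1,1,1,1 for degrees 0…5.
(1 - z)^2 has coefficients 1,-2,1,0,0,0,0 for degrees 0…6.
Finally multiplying by (1 + z + z^2), the product of all factors after the first has coefficients 1,-1,0,-1,1,0,0 for degrees 0…6.
[z^6] = 1·0 + 1·0 + 1·1 + 1·(-1) + 1·0 + 1·(-1) = -1.

-1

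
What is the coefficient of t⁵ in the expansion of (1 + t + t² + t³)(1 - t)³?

2

(1 + t + t² + t³) has coefficients 1,1,1,1 for degrees 0…3.
(1 - t)³ has coefficients 1,-3,3,-1,0,0 for degrees 0…5.
[t⁵] = 1·0 + 1·0 + 1·(-1) + 1·3 = 2.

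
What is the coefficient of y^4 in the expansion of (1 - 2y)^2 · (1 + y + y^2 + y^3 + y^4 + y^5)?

(1 - 2y)^2 has coefficients 1,-4,4 for degrees 0…2.
(1 + y + y^2 + y^3 + y^4 + y^5) has coefficients 1,1,1,1,1 for degrees 0…4.
[y^4] = 1·1 − 4·1 + 4·1 = 1.

1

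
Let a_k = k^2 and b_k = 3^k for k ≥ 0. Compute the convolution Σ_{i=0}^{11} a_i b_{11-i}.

265642

This is [x^11] in the product of the two ordinary generating functions.
Σ = 0·177147 + 1·59049 + 4·19683 + 9·6561 + 16·2187 + 25·729 + 36·243 + 49·81 + 64·27 + 81·9 + 100·3 + 121·1 = 265642.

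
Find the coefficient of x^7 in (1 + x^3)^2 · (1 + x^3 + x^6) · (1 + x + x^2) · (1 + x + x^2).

11

(1 + x^3)^2 has coefficients 1,0,0,2,0,0,1 for degrees 0…6.
(1 + x^3 + x^6) has coefficients 1,0,0,1,0,0,1,0 for degrees 0…7.
Multiplying by (1 + x + x^2) gives running coefficients 1,1,1,1,1,1,1,1 for degrees 0…7.
Finally multiplying by (1 + x + x^2), the product of all factors after the first has coefficients 1,2,3,3,3,3,3,3 for degrees 0…7.
[x^7] = 1·3 + 2·3 + 1·2 = 11.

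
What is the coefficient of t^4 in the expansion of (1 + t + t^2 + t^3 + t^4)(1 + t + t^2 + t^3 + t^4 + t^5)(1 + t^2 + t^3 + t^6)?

(1 + t + t^2 + t^3 + t^4) has coefficients 1,1,1,1,1 for degrees 0…4.
(1 + t + t^2 + t^3 + t^4 + t^5) has coefficients 1,1,1,1,1 for degrees 0…4.
Finally multiplying by (1 + t^2 + t^3 + t^6), the product of all factors after the first has coefficients 1,1,2,3,3 for degrees 0…4.
[t^4] = 1·3 + 1·3 + 1·2 + 1·1 + 1·1 = 10.

10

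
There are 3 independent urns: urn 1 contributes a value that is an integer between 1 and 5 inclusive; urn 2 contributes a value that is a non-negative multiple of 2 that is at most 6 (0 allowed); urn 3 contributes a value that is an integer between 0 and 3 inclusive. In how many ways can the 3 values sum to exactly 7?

10

The generating function for the choices is (y + y² + y³ + y⁴ + y⁵)·(1 + y² + y⁴ + y⁶)·(1 + y + y² + y³); the count is [y⁷].
(y + y² + y³ + y⁴ + y⁵) has coefficients 0,1,1,1,1,1 for degrees 0…5.
(1 + y² + y⁴ + y⁶) has coefficients 1,0,1,0,1,0,1,0 for degrees 0…7.
Finally multiplying by (1 + y + y² + y³), the product of all factors after the first has coefficients 1,1,2,2,2,2,2,2 for degrees 0…7.
[y⁷] = 1·2 + 1·2 + 1·2 + 1·2 + 1·2 = 10.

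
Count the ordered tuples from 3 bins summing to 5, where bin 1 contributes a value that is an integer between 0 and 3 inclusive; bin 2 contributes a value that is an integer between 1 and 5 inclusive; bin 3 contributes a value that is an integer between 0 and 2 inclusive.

The generating function for the choices is (1 + z + z² + z³)·(z + z² + z³ + z⁴ + z⁵)·(1 + z + z²); the count is [z⁵].
(1 + z + z² + z³) has coefficients 1,1,1,1 for degrees 0…3.
(z + z² + z³ + z⁴ + z⁵) has coefficients 0,1,1,1,1,1 for degrees 0…5.
Finally multiplying by (1 + z + z²), the product of all factors after the first has coefficients 0,1,2,3,3,3 for degrees 0…5.
[z⁵] = 1·3 + 1·3 + 1·3 + 1·2 = 11.

11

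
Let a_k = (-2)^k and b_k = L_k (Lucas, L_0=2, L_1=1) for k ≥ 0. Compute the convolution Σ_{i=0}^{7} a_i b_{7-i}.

-243

This is [x^7] in the product of the two ordinary generating functions.
Σ = 1·29 − 2·18 + 4·11 − 8·7 + 16·4 − 32·3 + 64·1 − 128·2 = -243.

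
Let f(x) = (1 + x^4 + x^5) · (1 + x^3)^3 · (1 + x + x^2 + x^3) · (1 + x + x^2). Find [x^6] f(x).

17

(1 + x^4 + x^5) has coefficients 1,0,0,0,1,1 for degrees 0…5.
(1 + x^3)^3 has coefficients 1,0,0,3,0,0,3 for degrees 0…6.
Multiplying by (1 + x + x^2 + x^3) gives running coefficients 1,1,1,4,3,3,6 for degrees 0…6.
Finally multiplying by (1 + x + x^2), the product of all factors after the first has coefficients 1,2,3,6,8,10,12 for degrees 0…6.
[x^6] = 1·12 + 1·3 + 1·2 = 17.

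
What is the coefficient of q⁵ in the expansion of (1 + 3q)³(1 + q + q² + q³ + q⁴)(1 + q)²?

255

(1 + 3q)³ has coefficients 1,9,27,27 for degrees 0…3.
(1 + q + q² + q³ + q⁴) has coefficients 1,1,1,1,1,0 for degrees 0…5.
Finally multiplying by (1 + q)², the product of all factors after the first has coefficients 1,3,4,4,4,3 for degrees 0…5.
[q⁵] = 1·3 + 9·4 + 27·4 + 27·4 = 255.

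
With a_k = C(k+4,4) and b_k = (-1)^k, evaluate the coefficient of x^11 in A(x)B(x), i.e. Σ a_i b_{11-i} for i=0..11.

Write out a_i and b_{11-i} for i = 0,…,11 and sum the products.
Σ = 1·(-1) + 5·1 + 15·(-1) + 35·1 + 70·(-1) + 126·1 + 210·(-1) + 330·1 + 495·(-1) + 715·1 + 1001·(-1) + 1365·1 = 784.

784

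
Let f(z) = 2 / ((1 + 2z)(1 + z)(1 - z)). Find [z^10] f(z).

2730

The denominator gives the recurrence a_n = −2a_(n−1) + a_(n−2) + 2a_(n−3) for n ≥ 3; the numerator fixes a_0 = 2, a_1 = -4, a_2 = 10.
Iterating: 2, -4, 10, -20, 42, -84, 170, -340, 682, -1364, 2730, so a_10 = 2730.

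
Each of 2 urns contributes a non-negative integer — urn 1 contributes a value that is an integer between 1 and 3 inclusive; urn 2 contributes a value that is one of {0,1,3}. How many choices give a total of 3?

2

The generating function for the choices is (z + z² + z³)·(1 + z + z³); the count is [z³].
(z + z² + z³) has coefficients 0,1,1,1 for degrees 0…3.
(1 + z + z³) has coefficients 1,1,0,1 for degrees 0…3.
[z³] = 1·0 + 1·1 + 1·1 = 2.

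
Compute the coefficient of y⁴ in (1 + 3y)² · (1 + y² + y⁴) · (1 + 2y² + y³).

36

(1 + 3y)² has coefficients 1,6,9 for degrees 0…2.
(1 + y² + y⁴) has coefficients 1,0,1,0,1 for degrees 0…4.
Finally multiplying by (1 + 2y² + y³), the product of all factors after the first has coefficients 1,0,3,1,3 for degrees 0…4.
[y⁴] = 1·3 + 6·1 + 9·3 = 36.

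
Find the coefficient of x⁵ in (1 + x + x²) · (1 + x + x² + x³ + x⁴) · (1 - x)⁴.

-2

(1 + x + x²) has coefficients 1,1,1 for degrees 0…2.
(1 + x + x² + x³ + x⁴) has coefficients 1,1,1,1,1,0 for degrees 0…5.
Finally multiplying by (1 - x)⁴, the product of all factors after the first has coefficients 1,-3,3,-1,0,-1 for degrees 0…5.
[x⁵] = 1·(-1) + 1·0 + 1·(-1) = -2.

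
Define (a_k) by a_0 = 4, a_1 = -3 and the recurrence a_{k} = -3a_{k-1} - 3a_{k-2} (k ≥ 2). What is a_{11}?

-2187

The ordinary generating function has denominator 1 + 3q + 3q^2.
Iterating the recurrence: a_0,…,a_{11} = 4, -3, -3, 18, -45, 81, -108, 81, 81, -486, 1215, -2187.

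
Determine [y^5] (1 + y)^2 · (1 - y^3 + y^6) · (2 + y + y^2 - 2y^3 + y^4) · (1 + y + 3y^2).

-15

(1 + y)^2 has coefficients 1,2,1 for degrees 0…2.
(1 - y^3 + y^6) has coefficients 1,0,0,-1,0,0 for degrees 0…5.
Multiplying by (2 + y + y^2 - 2y^3 + y^4) gives running coefficients 2,1,1,-4,0,-1 for degrees 0…5.
Finally multiplying by (1 + y + 3y^2), the product of all factors after the first has coefficients 2,3,8,0,-1,-13 for degrees 0…5.
[y^5] = 1·(-13) + 2·(-1) + 1·0 = -15.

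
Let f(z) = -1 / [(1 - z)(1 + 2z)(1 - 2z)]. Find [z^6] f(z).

The denominator gives the recurrence a_n = a_(n−1) + 4a_(n−2) − 4a_(n−3) for n ≥ 3; the numerator fixes a_0 = -1, a_1 = -1, a_2 = -5.
Iterating: -1, -1, -5, -5, -21, -21, -85, so a_6 = -85.

-85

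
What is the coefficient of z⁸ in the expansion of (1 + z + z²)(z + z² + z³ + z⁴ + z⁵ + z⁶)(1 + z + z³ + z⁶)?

8

(1 + z + z²) has coefficients 1,1,1 for degrees 0…2.
(z + z² + z³ + z⁴ + z⁵ + z⁶) has coefficients 0,1,1,1,1,1,1,0,0 for degrees 0…8.
Finally multiplying by (1 + z + z³ + z⁶), the product of all factors after the first has coefficients 0,1,2,2,3,3,3,3,2 for degrees 0…8.
[z⁸] = 1·2 + 1·3 + 1·3 = 8.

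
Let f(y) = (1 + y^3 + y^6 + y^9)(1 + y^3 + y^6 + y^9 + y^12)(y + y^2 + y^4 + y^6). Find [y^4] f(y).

(1 + y^3 + y^6 + y^9) has coefficients 1,0,0,1,0 for degrees 0…4.
(1 + y^3 + y^6 + y^9 + y^12) has coefficients 1,0,0,1,0 for degrees 0…4.
Finally multiplying by (y + y^2 + y^4 + y^6), the product of all factors after the first has coefficients 0,1,1,0,2 for degrees 0…4.
[y^4] = 1·2 + 1·1 = 3.

3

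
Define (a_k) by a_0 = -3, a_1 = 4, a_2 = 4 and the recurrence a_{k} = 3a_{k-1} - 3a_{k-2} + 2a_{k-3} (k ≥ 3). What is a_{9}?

The ordinary generating function has denominator 1 - 3q + 3q^2 - 2q^3.
Iterating the recurrence: a_0,…,a_{9} = -3, 4, 4, -6, -22, -40, -66, -122, -248, -510.

-510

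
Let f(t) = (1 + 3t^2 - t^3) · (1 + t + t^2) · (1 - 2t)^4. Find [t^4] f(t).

(1 + 3t^2 - t^3) has coefficients 1,0,3,-1 for degrees 0…3.
(1 + t + t^2) has coefficients 1,1,1,0,0 for degrees 0…4.
Finally multiplying by (1 - 2t)^4, the product of all factors after the first has coefficients 1,-7,17,-16,8 for degrees 0…4.
[t^4] = 1·8 + 3·17 − 1·(-7) = 66.

66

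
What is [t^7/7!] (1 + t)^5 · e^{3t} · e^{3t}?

The EGF product rule gives c_7 = Σ_{k_1+k_2+k_3=7} C(7; k_1,k_2,k_3) · ∏ g_i(k_i), where (1+t)^5 gives the falling factorial (5)_k; e^{3t} gives (3)^k; e^{3t} gives (3)^k.
g_1(k) for k = 0…7: 1, 5, 20, 60, 120, 120, 0, 0.
g_2(k) for k = 0…7: 1, 3, 9, 27, 81, 243, 729, 2187.
g_3(k) for k = 0…7: 1, 3, 9, 27, 81, 243, 729, 2187.
First combine the last two factors: h(k) = Σ_j C(k,j)·g_2(j)·g_3(k−j) for k = 0…7: 1, 6, 36, 216, 1296, 7776, 46656, 279936.
c_7 = Σ_k C(7,k)·g_1(k)·h(7−k) = 1·1·279936 + 7·5·46656 + 21·20·7776 + 35·60·1296 + 35·120·216 + 21·120·36 = 279936 + 1632960 + 3265920 + 2721600 + 907200 + 90720 = 8898336.

8898336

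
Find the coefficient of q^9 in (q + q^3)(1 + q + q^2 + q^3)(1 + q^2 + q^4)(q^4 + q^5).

(q + q^3) has coefficients 0,1,0,1 for degrees 0…3.
(1 + q + q^2 + q^3) has coefficients 1,1,1,1,0,0,0,0,0,0 for degrees 0…9.
Multiplying by (1 + q^2 + q^4) gives running coefficients 1,1,2,2,2,2,1,1,0,0 for degrees 0…9.
Finally multiplying by (q^4 + q^5), the product of all factors after the first has coefficients 0,0,0,0,1,2,3,4,4,4 for degrees 0…9.
[q^9] = 1·4 + 1·3 = 7.

7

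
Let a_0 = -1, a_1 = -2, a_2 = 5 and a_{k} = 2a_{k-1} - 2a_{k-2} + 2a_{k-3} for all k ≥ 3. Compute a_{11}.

The ordinary generating function has denominator 1 - 2z + 2z^2 - 2z^3.
Iterating the recurrence: a_0,…,a_{11} = -1, -2, 5, 12, 10, 6, 16, 40, 60, 72, 104, 184.

184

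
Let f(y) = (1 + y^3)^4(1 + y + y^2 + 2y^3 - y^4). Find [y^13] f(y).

-3

(1 + y^3)^4 has coefficients 1,0,0,4,0,0,6,0,0,4,0,0,1 for degrees 0…12.
(1 + y + y^2 + 2y^3 - y^4) has coefficients 1,1,1,2,-1,0,0,0,0,0,0,0,0,0 for degrees 0…13.
[y^13] = 1·0 + 4·0 + 6·0 + 4·(-1) + 1·1 = -3.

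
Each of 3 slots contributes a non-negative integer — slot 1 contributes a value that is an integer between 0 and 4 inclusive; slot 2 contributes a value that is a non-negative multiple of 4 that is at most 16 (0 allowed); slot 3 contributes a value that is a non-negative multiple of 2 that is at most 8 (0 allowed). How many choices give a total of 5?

The generating function for the choices is (1 + q + q^2 + q^3 + q^4)·(1 + q^4 + q^8 + q^12 + q^16)·(1 + q^2 + q^4 + q^6 + q^8); the count is [q^5].
(1 + q + q^2 + q^3 + q^4) has coefficients 1,1,1,1,1 for degrees 0…4.
(1 + q^4 + q^8 + q^12 + q^16) has coefficients 1,0,0,0,1,0 for degrees 0…5.
Finally multiplying by (1 + q^2 + q^4 + q^6 + q^8), the product of all factors after the first has coefficients 1,0,1,0,2,0 for degrees 0…5.
[q^5] = 1·0 + 1·2 + 1·0 + 1·1 + 1·0 = 3.

3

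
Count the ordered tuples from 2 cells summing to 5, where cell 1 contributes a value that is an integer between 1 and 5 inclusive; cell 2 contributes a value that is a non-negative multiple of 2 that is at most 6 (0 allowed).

The generating function for the choices is (q + q² + q³ + q⁴ + q⁵)·(1 + q² + q⁴ + q⁶); the count is [q⁵].
(q + q² + q³ + q⁴ + q⁵) has coefficients 0,1,1,1,1,1 for degrees 0…5.
(1 + q² + q⁴ + q⁶) has coefficients 1,0,1,0,1,0 for degrees 0…5.
[q⁵] = 1·1 + 1·0 + 1·1 + 1·0 + 1·1 = 3.

3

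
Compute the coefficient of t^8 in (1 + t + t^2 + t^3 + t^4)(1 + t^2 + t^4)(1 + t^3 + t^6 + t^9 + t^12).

5

(1 + t + t^2 + t^3 + t^4) has coefficients 1,1,1,1,1 for degrees 0…4.
(1 + t^2 + t^4) has coefficients 1,0,1,0,1,0,0,0,0 for degrees 0…8.
Finally multiplying by (1 + t^3 + t^6 + t^9 + t^12), the product of all factors after the first has coefficients 1,0,1,1,1,1,1,1,1 for degrees 0…8.
[t^8] = 1·1 + 1·1 + 1·1 + 1·1 + 1·1 = 5.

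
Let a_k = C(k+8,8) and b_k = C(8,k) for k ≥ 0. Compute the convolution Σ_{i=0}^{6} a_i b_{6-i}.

40081

Write out a_i and b_{6-i} for i = 0,…,6 and sum the products.
Σ = 1·28 + 9·56 + 45·70 + 165·56 + 495·28 + 1287·8 + 3003·1 = 40081.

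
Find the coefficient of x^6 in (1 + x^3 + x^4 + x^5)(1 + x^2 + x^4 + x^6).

(1 + x^3 + x^4 + x^5) has coefficients 1,0,0,1,1,1 for degrees 0…5.
(1 + x^2 + x^4 + x^6) has coefficients 1,0,1,0,1,0,1 for degrees 0…6.
[x^6] = 1·1 + 1·0 + 1·1 + 1·0 = 2.

2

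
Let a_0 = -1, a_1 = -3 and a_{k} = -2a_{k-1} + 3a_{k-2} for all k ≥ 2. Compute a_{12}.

265719

The ordinary generating function has denominator 1 + 2z - 3z^2.
Iterating the recurrence: a_0,…,a_{12} = -1, -3, 3, -15, 39, -123, 363, -1095, 3279, -9843, 29523, -88575, 265719.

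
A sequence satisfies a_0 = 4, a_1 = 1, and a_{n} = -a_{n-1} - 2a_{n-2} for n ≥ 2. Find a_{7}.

The ordinary generating function has denominator 1 + z + 2z^2.
Iterating the recurrence: a_0,…,a_{7} = 4, 1, -9, 7, 11, -25, 3, 47.

47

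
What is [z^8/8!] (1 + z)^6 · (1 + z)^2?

40320

The EGF product rule gives c_8 = Σ_{k_1+k_2=8} C(8; k_1,k_2) · ∏ g_i(k_i), where (1+z)^6 gives the falling factorial (6)_k; (1+z)^2 gives the falling factorial (2)_k.
g_1(k) for k = 0…8: 1, 6, 30, 120, 360, 720, 720, 0, 0.
g_2(k) for k = 0…8: 1, 2, 2, 0, 0, 0, 0, 0, 0.
c_8 = Σ_k C(8,k)·g_1(k)·g_2(8−k) = 28·720·2 = 40320.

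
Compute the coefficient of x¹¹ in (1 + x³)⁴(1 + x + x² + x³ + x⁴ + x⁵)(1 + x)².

40

(1 + x³)⁴ has coefficients 1,0,0,4,0,0,6,0,0,4,0,0 for degrees 0…11.
(1 + x + x² + x³ + x⁴ + x⁵) has coefficients 1,1,1,1,1,1,0,0,0,0,0,0 for degrees 0…11.
Finally multiplying by (1 + x)², the product of all factors after the first has coefficients 1,3,4,4,4,4,3,1,0,0,0,0 for degrees 0…11.
[x¹¹] = 1·0 + 4·0 + 6·4 + 4·4 = 40.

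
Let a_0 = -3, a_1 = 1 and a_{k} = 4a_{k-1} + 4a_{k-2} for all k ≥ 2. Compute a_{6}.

The ordinary generating function has denominator 1 - 4x - 4x^2.
Iterating the recurrence: a_0,…,a_{6} = -3, 1, -8, -28, -144, -688, -3328.

-3328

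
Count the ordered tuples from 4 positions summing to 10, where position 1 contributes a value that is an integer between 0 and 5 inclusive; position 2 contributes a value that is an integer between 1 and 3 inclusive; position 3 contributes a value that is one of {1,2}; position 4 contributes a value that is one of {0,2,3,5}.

18

The generating function for the choices is (1 + t + t^2 + t^3 + t^4 + t^5)·(t + t^2 + t^3)·(t + t^2)·(1 + t^2 + t^3 + t^5); the count is [t^10].
(1 + t + t^2 + t^3 + t^4 + t^5) has coefficients 1,1,1,1,1,1 for degrees 0…5.
(t + t^2 + t^3) has coefficients 0,1,1,1,0,0,0,0,0,0,0 for degrees 0…10.
Multiplying by (t + t^2) gives running coefficients 0,0,1,2,2,1,0,0,0,0,0 for degrees 0…10.
Finally multiplying by (1 + t^2 + t^3 + t^5), the product of all factors after the first has coefficients 0,0,1,2,3,4,4,4,3,2,1 for degrees 0…10.
[t^10] = 1·1 + 1·2 + 1·3 + 1·4 + 1·4 + 1·4 = 18.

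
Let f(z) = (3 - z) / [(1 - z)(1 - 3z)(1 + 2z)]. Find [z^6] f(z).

The denominator gives the recurrence a_n = 2a_(n−1) + 5a_(n−2) − 6a_(n−3) for n ≥ 3; the numerator fixes a_0 = 3, a_1 = 5, a_2 = 25.
Iterating: 3, 5, 25, 57, 209, 553, 1809, so a_6 = 1809.

1809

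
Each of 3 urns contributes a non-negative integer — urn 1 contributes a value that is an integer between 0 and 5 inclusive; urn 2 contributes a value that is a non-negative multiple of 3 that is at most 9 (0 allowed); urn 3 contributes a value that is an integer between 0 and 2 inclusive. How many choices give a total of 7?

The generating function for the choices is (1 + q + q² + q³ + q⁴ + q⁵)·(1 + q³ + q⁶ + q⁹)·(1 + q + q²); the count is [q⁷].
(1 + q + q² + q³ + q⁴ + q⁵) has coefficients 1,1,1,1,1,1 for degrees 0…5.
(1 + q³ + q⁶ + q⁹) has coefficients 1,0,0,1,0,0,1,0 for degrees 0…7.
Finally multiplying by (1 + q + q²), the product of all factors after the first has coefficients 1,1,1,1,1,1,1,1 for degrees 0…7.
[q⁷] = 1·1 + 1·1 + 1·1 + 1·1 + 1·1 + 1·1 = 6.

6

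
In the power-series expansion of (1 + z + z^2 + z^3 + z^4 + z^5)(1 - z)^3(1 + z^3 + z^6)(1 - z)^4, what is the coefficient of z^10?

6

(1 + z + z^2 + z^3 + z^4 + z^5) has coefficients 1,1,1,1,1,1 for degrees 0…5.
(1 - z)^3 has coefficients 1,-3,3,-1,0,0,0,0,0,0,0 for degrees 0…10.
Multiplying by (1 + z^3 + z^6) gives running coefficients 1,-3,3,0,-3,3,0,-3,3,-1,0 for degrees 0…10.
Finally multiplying by (1 - z)^4, the product of all factors after the first has coefficients 1,-7,21,-34,28,0,-27,27,0,-28,34 for degrees 0…10.
[z^10] = 1·34 + 1·(-28) + 1·0 + 1·27 + 1·(-27) + 1·0 = 6.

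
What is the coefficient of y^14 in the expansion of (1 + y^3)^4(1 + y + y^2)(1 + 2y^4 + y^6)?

15

(1 + y^3)^4 has coefficients 1,0,0,4,0,0,6,0,0,4,0,0,1 for degrees 0…12.
(1 + y + y^2) has coefficients 1,1,1,0,0,0,0,0,0,0,0,0,0,0,0 for degrees 0…14.
Finally multiplying by (1 + 2y^4 + y^6), the product of all factors after the first has coefficients 1,1,1,0,2,2,3,1,1,0,0,0,0,0,0 for degrees 0…14.
[y^14] = 1·0 + 4·0 + 6·1 + 4·2 + 1·1 = 15.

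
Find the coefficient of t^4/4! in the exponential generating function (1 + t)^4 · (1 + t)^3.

The EGF product rule gives c_4 = Σ_{k_1+k_2=4} C(4; k_1,k_2) · ∏ g_i(k_i), where (1+t)^4 gives the falling factorial (4)_k; (1+t)^3 gives the falling factorial (3)_k.
g_1(k) for k = 0…4: 1, 4, 12, 24, 24.
g_2(k) for k = 0…4: 1, 3, 6, 6, 0.
c_4 = Σ_k C(4,k)·g_1(k)·g_2(4−k) = 4·4·6 + 6·12·6 + 4·24·3 + 1·24·1 = 96 + 432 + 288 + 24 = 840.

840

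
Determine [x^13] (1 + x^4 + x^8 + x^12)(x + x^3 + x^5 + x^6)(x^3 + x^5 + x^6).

(1 + x^4 + x^8 + x^12) has coefficients 1,0,0,0,1,0,0,0,1,0,0,0,1 for degrees 0…12.
(x + x^3 + x^5 + x^6) has coefficients 0,1,0,1,0,1,1,0,0,0,0,0,0,0 for degrees 0…13.
Finally multiplying by (x^3 + x^5 + x^6), the product of all factors after the first has coefficients 0,0,0,0,1,0,2,1,2,2,1,2,1,0 for degrees 0…13.
[x^13] = 1·0 + 1·2 + 1·0 + 1·0 = 2.

2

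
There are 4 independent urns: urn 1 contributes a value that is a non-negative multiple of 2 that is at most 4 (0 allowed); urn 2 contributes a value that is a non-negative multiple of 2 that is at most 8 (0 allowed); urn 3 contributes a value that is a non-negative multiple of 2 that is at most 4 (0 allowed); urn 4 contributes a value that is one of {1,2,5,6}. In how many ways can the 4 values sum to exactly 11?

The generating function for the choices is (1 + t^2 + t^4)·(1 + t^2 + t^4 + t^6 + t^8)·(1 + t^2 + t^4)·(t + t^2 + t^5 + t^6); the count is [t^11].
(1 + t^2 + t^4) has coefficients 1,0,1,0,1 for degrees 0…4.
(1 + t^2 + t^4 + t^6 + t^8) has coefficients 1,0,1,0,1,0,1,0,1,0,0,0 for degrees 0…11.
Multiplying by (1 + t^2 + t^4) gives running coefficients 1,0,2,0,3,0,3,0,3,0,2,0 for degrees 0…11.
Finally multiplying by (t + t^2 + t^5 + t^6), the product of all factors after the first has coefficients 0,1,1,2,2,4,4,5,5,6,6,5 for degrees 0…11.
[t^11] = 1·5 + 1·6 + 1·5 = 16.

16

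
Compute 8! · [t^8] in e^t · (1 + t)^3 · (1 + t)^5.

1441729

The EGF product rule gives c_8 = Σ_{k_1+k_2+k_3=8} C(8; k_1,k_2,k_3) · ∏ g_i(k_i), where e^t gives (1)^k; (1+t)^3 gives the falling factorial (3)_k; (1+t)^5 gives the falling factorial (5)_k.
g_1(k) for k = 0…8: 1, 1, 1, 1, 1, 1, 1, 1, 1.
g_2(k) for k = 0…8: 1, 3, 6, 6, 0, 0, 0, 0, 0.
g_3(k) for k = 0…8: 1, 5, 20, 60, 120, 120, 0, 0, 0.
First combine the last two factors: h(k) = Σ_j C(k,j)·g_2(j)·g_3(k−j) for k = 0…8: 1, 8, 56, 336, 1680, 6720, 20160, 40320, 40320.
c_8 = Σ_k C(8,k)·g_1(k)·h(8−k) = 1·1·40320 + 8·1·40320 + 28·1·20160 + 56·1·6720 + 70·1·1680 + 56·1·336 + 28·1·56 + 8·1·8 + 1·1·1 = 40320 + 322560 + 564480 + 376320 + 117600 + 18816 + 1568 + 64 + 1 = 1441729.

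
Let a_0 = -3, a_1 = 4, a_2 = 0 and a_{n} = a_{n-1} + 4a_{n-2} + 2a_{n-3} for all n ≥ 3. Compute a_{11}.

23170

The ordinary generating function has denominator 1 - x - 4x^2 - 2x^3.
Iterating the recurrence: a_0,…,a_{11} = -3, 4, 0, 10, 18, 58, 150, 418, 1134, 3106, 8478, 23170.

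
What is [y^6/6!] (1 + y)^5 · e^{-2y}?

64

The EGF product rule gives c_6 = Σ_{k_1+k_2=6} C(6; k_1,k_2) · ∏ g_i(k_i), where (1+y)^5 gives the falling factorial (5)_k; e^{-2y} gives (-2)^k.
g_1(k) for k = 0…6: 1, 5, 20, 60, 120, 120, 0.
g_2(k) for k = 0…6: 1, -2, 4, -8, 16, -32, 64.
c_6 = Σ_k C(6,k)·g_1(k)·g_2(6−k) = 1·1·64 + 6·5·(-32) + 15·20·16 + 20·60·(-8) + 15·120·4 + 6·120·(-2) = 64 − 960 + 4800 − 9600 + 7200 − 1440 = 64.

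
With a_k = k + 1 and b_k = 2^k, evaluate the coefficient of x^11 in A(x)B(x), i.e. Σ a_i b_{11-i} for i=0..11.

The convolution is the x^11 coefficient of A(x)B(x).
Σ = 1·2048 + 2·1024 + 3·512 + 4·256 + 5·128 + 6·64 + 7·32 + 8·16 + 9·8 + 10·4 + 11·2 + 12·1 = 8178.

8178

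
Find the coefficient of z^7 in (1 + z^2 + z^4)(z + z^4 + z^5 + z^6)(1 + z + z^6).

4

(1 + z^2 + z^4) has coefficients 1,0,1,0,1 for degrees 0…4.
(z + z^4 + z^5 + z^6) has coefficients 0,1,0,0,1,1,1,0 for degrees 0…7.
Finally multiplying by (1 + z + z^6), the product of all factors after the first has coefficients 0,1,1,0,1,2,2,2 for degrees 0…7.
[z^7] = 1·2 + 1·2 + 1·0 = 4.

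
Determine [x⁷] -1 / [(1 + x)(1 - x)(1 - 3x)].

-2460

Partial fractions give a closed form: a_n = (-1/8)·(-1)^n + (1/4)·1^n + (-9/8)·3^n.
At n = 7: a_7 = -2460.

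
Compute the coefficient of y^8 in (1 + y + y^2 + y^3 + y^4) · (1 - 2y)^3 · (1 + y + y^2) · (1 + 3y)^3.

(1 + y + y^2 + y^3 + y^4) has coefficients 1,1,1,1,1 for degrees 0…4.
(1 - 2y)^3 has coefficients 1,-6,12,-8,0,0,0,0,0 for degrees 0…8.
Multiplying by (1 + y + y^2) gives running coefficients 1,-5,7,-2,4,-8,0,0,0 for degrees 0…8.
Finally multiplying by (1 + 3y)^3, the product of all factors after the first has coefficients 1,4,-11,-47,40,163,-18,-108,-216 for degrees 0…8.
[y^8] = 1·(-216) + 1·(-108) + 1·(-18) + 1·163 + 1·40 = -139.

-139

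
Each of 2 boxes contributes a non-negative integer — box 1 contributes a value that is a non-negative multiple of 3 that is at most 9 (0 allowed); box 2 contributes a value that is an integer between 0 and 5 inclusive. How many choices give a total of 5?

2

The generating function for the choices is (1 + q³ + q⁶ + q⁹)·(1 + q + q² + q³ + q⁴ + q⁵); the count is [q⁵].
(1 + q³ + q⁶ + q⁹) has coefficients 1,0,0,1,0,0 for degrees 0…5.
(1 + q + q² + q³ + q⁴ + q⁵) has coefficients 1,1,1,1,1,1 for degrees 0…5.
[q⁵] = 1·1 + 1·1 = 2.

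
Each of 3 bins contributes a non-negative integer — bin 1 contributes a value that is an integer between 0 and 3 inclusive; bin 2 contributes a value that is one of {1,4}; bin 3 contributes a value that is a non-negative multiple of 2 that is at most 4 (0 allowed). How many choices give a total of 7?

The generating function for the choices is (1 + t + t^2 + t^3)·(t + t^4)·(1 + t^2 + t^4); the count is [t^7].
(1 + t + t^2 + t^3) has coefficients 1,1,1,1 for degrees 0…3.
(t + t^4) has coefficients 0,1,0,0,1,0,0,0 for degrees 0…7.
Finally multiplying by (1 + t^2 + t^4), the product of all factors after the first has coefficients 0,1,0,1,1,1,1,0 for degrees 0…7.
[t^7] = 1·0 + 1·1 + 1·1 + 1·1 = 3.

3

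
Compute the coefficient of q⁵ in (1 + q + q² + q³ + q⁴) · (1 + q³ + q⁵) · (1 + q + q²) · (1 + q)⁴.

64

(1 + q + q² + q³ + q⁴) has coefficients 1,1,1,1,1 for degrees 0…4.
(1 + q³ + q⁵) has coefficients 1,0,0,1,0,1 for degrees 0…5.
Multiplying by (1 + q + q²) gives running coefficients 1,1,1,1,1,2 for degrees 0…5.
Finally multiplying by (1 + q)⁴, the product of all factors after the first has coefficients 1,5,11,15,16,17 for degrees 0…5.
[q⁵] = 1·17 + 1·16 + 1·15 + 1·11 + 1·5 = 64.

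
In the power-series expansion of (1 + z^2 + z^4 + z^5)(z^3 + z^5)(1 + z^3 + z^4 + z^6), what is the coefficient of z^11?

(1 + z^2 + z^4 + z^5) has coefficients 1,0,1,0,1,1 for degrees 0…5.
(z^3 + z^5) has coefficients 0,0,0,1,0,1,0,0,0,0,0,0 for degrees 0…11.
Finally multiplying by (1 + z^3 + z^4 + z^6), the product of all factors after the first has coefficients 0,0,0,1,0,1,1,1,1,2,0,1 for degrees 0…11.
[z^11] = 1·1 + 1·2 + 1·1 + 1·1 = 5.

5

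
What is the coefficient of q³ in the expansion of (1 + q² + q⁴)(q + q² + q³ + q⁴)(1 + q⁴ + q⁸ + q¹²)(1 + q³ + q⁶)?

2

(1 + q² + q⁴) has coefficients 1,0,1,0 for degrees 0…3.
(q + q² + q³ + q⁴) has coefficients 0,1,1,1 for degrees 0…3.
Multiplying by (1 + q⁴ + q⁸ + q¹²) gives running coefficients 0,1,1,1 for degrees 0…3.
Finally multiplying by (1 + q³ + q⁶), the product of all factors after the first has coefficients 0,1,1,1 for degrees 0…3.
[q³] = 1·1 + 1·1 = 2.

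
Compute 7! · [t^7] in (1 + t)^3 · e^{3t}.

65124

The EGF product rule gives c_7 = Σ_{k_1+k_2=7} C(7; k_1,k_2) · ∏ g_i(k_i), where (1+t)^3 gives the falling factorial (3)_k; e^{3t} gives (3)^k.
g_1(k) for k = 0…7: 1, 3, 6, 6, 0, 0, 0, 0.
g_2(k) for k = 0…7: 1, 3, 9, 27, 81, 243, 729, 2187.
c_7 = Σ_k C(7,k)·g_1(k)·g_2(7−k) = 1·1·2187 + 7·3·729 + 21·6·243 + 35·6·81 = 2187 + 15309 + 30618 + 17010 = 65124.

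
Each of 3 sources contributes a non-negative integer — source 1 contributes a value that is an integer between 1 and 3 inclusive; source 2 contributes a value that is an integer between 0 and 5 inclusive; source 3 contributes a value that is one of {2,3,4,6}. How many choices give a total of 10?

The generating function for the choices is (x + x^2 + x^3)·(1 + x + x^2 + x^3 + x^4 + x^5)·(x^2 + x^3 + x^4 + x^6); the count is [x^10].
(x + x^2 + x^3) has coefficients 0,1,1,1 for degrees 0…3.
(1 + x + x^2 + x^3 + x^4 + x^5) has coefficients 1,1,1,1,1,1,0,0,0,0,0 for degrees 0…10.
Finally multiplying by (x^2 + x^3 + x^4 + x^6), the product of all factors after the first has coefficients 0,0,1,2,3,3,4,4,3,2,1 for degrees 0…10.
[x^10] = 1·2 + 1·3 + 1·4 = 9.

9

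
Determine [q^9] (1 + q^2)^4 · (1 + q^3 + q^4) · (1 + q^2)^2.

20

(1 + q^2)^4 has coefficients 1,0,4,0,6,0,4,0,1 for degrees 0…8.
(1 + q^3 + q^4) has coefficients 1,0,0,1,1,0,0,0,0,0 for degrees 0…9.
Finally multiplying by (1 + q^2)^2, the product of all factors after the first has coefficients 1,0,2,1,2,2,2,1,1,0 for degrees 0…9.
[q^9] = 1·0 + 4·1 + 6·2 + 4·1 + 1·0 = 20.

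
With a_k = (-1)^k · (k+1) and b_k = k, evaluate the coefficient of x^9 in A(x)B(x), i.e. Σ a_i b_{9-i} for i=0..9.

5

This is [x^9] in the product of the two ordinary generating functions.
Σ = 1·9 − 2·8 + 3·7 − 4·6 + 5·5 − 6·4 + 7·3 − 8·2 + 9·1 − 10·0 = 5.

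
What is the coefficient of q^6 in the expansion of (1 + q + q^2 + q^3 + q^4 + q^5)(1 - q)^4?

(1 + q + q^2 + q^3 + q^4 + q^5) has coefficients 1,1,1,1,1,1 for degrees 0…5.
(1 - q)^4 has coefficients 1,-4,6,-4,1,0,0 for degrees 0…6.
[q^6] = 1·0 + 1·0 + 1·1 + 1·(-4) + 1·6 + 1·(-4) = -1.

-1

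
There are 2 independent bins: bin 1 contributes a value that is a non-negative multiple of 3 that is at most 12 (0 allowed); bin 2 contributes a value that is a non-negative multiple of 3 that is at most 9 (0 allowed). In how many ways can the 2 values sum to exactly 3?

The generating function for the choices is (1 + q^3 + q^6 + q^9 + q^12)·(1 + q^3 + q^6 + q^9); the count is [q^3].
(1 + q^3 + q^6 + q^9 + q^12) has coefficients 1,0,0,1 for degrees 0…3.
(1 + q^3 + q^6 + q^9) has coefficients 1,0,0,1 for degrees 0…3.
[q^3] = 1·1 + 1·1 = 2.

2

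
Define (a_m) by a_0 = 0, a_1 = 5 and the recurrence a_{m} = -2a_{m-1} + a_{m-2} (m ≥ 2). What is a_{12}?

-69300

The ordinary generating function has denominator 1 + 2y - y^2.
Iterating the recurrence: a_0,…,a_{12} = 0, 5, -10, 25, -60, 145, -350, 845, -2040, 4925, -11890, 28705, -69300.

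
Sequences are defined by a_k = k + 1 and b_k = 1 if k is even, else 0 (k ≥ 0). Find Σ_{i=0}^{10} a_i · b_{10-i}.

36

The convolution is the x^10 coefficient of A(x)B(x).
Σ = 1·1 + 2·0 + 3·1 + 4·0 + 5·1 + 6·0 + 7·1 + 8·0 + 9·1 + 10·0 + 11·1 = 36.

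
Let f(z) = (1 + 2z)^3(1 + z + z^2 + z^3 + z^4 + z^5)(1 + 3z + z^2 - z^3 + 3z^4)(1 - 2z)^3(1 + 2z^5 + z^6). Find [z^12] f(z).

(1 + 2z)^3 has coefficients 1,6,12,8 for degrees 0…3.
(1 + z + z^2 + z^3 + z^4 + z^5) has coefficients 1,1,1,1,1,1,0,0,0,0,0,0,0 for degrees 0…12.
Multiplying by (1 + 3z + z^2 - z^3 + 3z^4) gives running coefficients 1,4,5,4,7,7,6,3,2,3,0,0,0 for degrees 0…12.
Multiplying by (1 - 2z)^3 gives running coefficients 1,-2,-7,14,11,-27,16,-5,0,-21,-18,20,-24 for degrees 0…12.
Finally multiplying by (1 + 2z^5 + z^6), the product of all factors after the first has coefficients 1,-2,-7,14,11,-25,13,-21,21,15,-61,25,-18 for degrees 0…12.
[z^12] = 1·(-18) + 6·25 + 12·(-61) + 8·15 = -480.

-480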